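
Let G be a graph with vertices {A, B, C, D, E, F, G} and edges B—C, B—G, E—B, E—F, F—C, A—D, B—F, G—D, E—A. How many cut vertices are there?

Removing E, for instance, still leaves 1 component. No single vertex removal increases the component count — the graph has no articulation points.

0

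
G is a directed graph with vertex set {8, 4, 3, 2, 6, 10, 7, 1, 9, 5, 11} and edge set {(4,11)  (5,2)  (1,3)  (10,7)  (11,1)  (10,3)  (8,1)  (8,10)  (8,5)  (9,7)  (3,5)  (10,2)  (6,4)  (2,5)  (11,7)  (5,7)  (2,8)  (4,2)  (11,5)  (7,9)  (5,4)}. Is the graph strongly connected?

There is no directed path from 11 to 6, so the graph is not strongly connected.

No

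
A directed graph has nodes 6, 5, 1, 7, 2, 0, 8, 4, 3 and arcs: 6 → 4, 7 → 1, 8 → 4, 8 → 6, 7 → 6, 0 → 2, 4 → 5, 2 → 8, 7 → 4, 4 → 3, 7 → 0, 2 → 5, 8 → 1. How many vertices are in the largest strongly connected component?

1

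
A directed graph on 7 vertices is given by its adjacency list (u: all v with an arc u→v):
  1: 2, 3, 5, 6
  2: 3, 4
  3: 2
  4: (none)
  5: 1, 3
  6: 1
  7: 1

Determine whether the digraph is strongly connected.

No

There is no directed path from 4 to 2, so the graph is not strongly connected.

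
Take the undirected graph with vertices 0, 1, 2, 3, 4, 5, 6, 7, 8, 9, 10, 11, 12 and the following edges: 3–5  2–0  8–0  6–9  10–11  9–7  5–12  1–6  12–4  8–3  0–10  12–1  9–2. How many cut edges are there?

The edges on the cycle 8-3-5-12-1-6-9-2-0-8 are not bridges since each lies on that cycle.
But removing 7–9 disconnects 7 from 9; removing 12–4 disconnects 12 from 4; removing 0–10 disconnects 0 from 10; removing 10–11 disconnects 10 from 11 — these are bridges.
That makes 4 bridges.

4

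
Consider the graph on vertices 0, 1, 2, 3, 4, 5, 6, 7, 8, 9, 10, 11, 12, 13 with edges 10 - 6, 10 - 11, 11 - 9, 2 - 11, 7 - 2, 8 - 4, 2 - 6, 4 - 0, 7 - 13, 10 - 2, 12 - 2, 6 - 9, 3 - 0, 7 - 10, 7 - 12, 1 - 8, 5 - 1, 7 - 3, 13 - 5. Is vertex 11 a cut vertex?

No

Deleting 11 leaves 1 component (was 1) (its neighbors 2, 9, 10 remain connected to each other), so 11 is not a cut vertex.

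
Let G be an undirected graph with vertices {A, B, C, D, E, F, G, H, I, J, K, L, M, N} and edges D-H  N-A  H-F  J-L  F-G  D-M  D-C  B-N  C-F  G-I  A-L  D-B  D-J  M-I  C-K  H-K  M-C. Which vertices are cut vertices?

Removing D increases the component count from 2 to 3, so D is a cut vertex.
By contrast removing H leaves 2 components; it is not a cut vertex. No other vertex is a cut vertex either.

D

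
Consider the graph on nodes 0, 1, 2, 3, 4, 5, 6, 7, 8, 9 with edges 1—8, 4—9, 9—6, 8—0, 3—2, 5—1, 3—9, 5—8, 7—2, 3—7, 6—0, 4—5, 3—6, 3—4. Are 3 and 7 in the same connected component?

Yes

From 3 we can reach 0, 1, 2, 3, 4, 5, 6, 7, 8, 9, which includes 7.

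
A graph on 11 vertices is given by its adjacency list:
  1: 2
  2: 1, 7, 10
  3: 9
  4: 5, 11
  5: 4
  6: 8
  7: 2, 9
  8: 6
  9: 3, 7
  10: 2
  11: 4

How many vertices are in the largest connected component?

Starting from 6 we can reach 6, 8. That is one component of size 2.
Starting from 4 we can reach 4, 5, 11. That is one component of size 3.
Starting from 1 we can reach 1, 2, 3, 7, 9, 10. That is one component of size 6.
The largest has 6 vertices.

6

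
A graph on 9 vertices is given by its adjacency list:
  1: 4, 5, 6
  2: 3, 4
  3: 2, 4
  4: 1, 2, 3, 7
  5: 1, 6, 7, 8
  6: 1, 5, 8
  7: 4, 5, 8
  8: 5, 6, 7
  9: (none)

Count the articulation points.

1

Removing 4 increases the component count from 2 to 3, so 4 is a cut vertex.
By contrast removing 6 leaves 2 components; it is not a cut vertex. No other vertex is a cut vertex either.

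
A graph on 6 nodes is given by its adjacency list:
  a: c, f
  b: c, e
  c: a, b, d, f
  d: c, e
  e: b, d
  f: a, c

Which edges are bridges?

none

The edges on the cycle c-f-a-c are not bridges since each lies on that cycle.
Every edge lies on some cycle, so there are no bridges.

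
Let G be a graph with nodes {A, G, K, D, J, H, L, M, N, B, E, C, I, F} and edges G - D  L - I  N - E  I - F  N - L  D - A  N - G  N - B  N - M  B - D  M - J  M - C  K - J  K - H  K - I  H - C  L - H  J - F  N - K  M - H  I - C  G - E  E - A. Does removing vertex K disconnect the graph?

Deleting K leaves 1 component (was 1) (its neighbors H, I, J, N remain connected to each other), so K is not a cut vertex.

No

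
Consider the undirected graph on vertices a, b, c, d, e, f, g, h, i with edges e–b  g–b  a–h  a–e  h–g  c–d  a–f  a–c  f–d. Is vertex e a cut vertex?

Deleting e leaves 2 components (was 2), so e is not a cut vertex.

No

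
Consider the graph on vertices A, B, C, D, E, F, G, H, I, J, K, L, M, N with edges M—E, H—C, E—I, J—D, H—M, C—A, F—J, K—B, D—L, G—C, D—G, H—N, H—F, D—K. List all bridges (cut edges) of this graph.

A-C, B-K, D-K, D-L, E-I, E-M, H-M, H-N

The edges on the cycle H-F-J-D-G-C-H are not bridges since each lies on that cycle.
But removing A—C disconnects A from C; removing H—M disconnects H from M; removing K—D disconnects K from D; removing D—L disconnects D from L — these are bridges.
In total 8 edges are bridges.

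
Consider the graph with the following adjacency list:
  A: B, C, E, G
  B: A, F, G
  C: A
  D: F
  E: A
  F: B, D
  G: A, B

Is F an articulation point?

Deleting F raises the number of components from 1 to 2, so F is a cut vertex.

Yes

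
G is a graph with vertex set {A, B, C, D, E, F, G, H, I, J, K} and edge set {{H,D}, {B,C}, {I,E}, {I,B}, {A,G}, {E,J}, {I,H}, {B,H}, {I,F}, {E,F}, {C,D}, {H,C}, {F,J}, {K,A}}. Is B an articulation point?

Deleting B leaves 2 components (was 2), so B is not a cut vertex.

No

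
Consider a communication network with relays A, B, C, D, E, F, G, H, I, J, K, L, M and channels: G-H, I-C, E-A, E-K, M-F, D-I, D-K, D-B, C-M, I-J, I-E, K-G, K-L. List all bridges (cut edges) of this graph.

A-E, B-D, C-I, C-M, F-M, G-H, G-K, I-J, K-L

The edges on the cycle D-I-E-K-D are not bridges since each lies on that cycle.
But removing A-E disconnects A from E; removing I-C disconnects I from C; removing D-B disconnects D from B; removing L-K disconnects L from K — these are bridges.
In total 9 edges are bridges.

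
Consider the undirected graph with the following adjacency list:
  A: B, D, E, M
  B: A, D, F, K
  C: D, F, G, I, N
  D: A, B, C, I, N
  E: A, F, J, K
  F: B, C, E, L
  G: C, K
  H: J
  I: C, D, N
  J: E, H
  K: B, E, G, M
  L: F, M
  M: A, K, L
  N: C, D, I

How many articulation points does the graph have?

2

Removing E increases the component count from 1 to 2, so E is a cut vertex.
Removing J increases the component count from 1 to 2, so J is a cut vertex.
By contrast removing M leaves 1 component; it is not a cut vertex. No other vertex is a cut vertex either.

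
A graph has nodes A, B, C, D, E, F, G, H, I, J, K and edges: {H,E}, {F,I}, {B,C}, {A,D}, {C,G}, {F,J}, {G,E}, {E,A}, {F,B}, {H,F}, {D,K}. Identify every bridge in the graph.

A-D, A-E, D-K, F-I, F-J

The edges on the cycle H-F-B-C-G-E-H are not bridges since each lies on that cycle.
But removing D–K disconnects D from K; removing D–A disconnects D from A; removing F–J disconnects F from J; removing F–I disconnects F from I — these are bridges.
In total 5 edges are bridges.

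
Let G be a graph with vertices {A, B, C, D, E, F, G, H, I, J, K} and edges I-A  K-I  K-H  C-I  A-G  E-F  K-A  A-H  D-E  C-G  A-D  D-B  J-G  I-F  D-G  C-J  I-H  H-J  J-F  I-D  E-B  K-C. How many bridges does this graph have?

0

The edges on the cycle K-C-J-H-A-K are not bridges since each lies on that cycle.
Every edge lies on some cycle, so there are no bridges.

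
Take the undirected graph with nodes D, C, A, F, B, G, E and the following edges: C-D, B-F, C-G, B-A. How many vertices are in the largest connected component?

3

E is isolated — a component by itself.
Starting from A we can reach A, B, F. That is one component of size 3.
Starting from C we can reach C, D, G. That is one component of size 3.
The largest has 3 vertices.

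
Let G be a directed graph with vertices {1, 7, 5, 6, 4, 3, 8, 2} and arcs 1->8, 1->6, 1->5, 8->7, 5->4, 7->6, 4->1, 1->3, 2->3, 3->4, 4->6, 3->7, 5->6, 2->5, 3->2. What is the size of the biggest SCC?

5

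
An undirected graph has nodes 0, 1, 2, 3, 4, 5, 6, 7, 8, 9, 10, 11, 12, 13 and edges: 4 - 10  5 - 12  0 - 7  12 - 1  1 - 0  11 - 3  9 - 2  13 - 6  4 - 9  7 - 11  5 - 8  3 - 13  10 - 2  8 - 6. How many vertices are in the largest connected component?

Starting from 2 we can reach 2, 4, 9, 10. That is one component of size 4.
Starting from 0 we can reach 0, 1, 3, 5, 6, 7, 8, 11, 12, 13. That is one component of size 10.
The largest has 10 vertices.

10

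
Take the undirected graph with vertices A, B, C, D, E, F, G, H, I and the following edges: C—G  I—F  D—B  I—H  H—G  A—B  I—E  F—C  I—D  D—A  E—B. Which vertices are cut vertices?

Removing I increases the component count from 1 to 2, so I is a cut vertex.
By contrast removing F leaves 1 component; it is not a cut vertex. No other vertex is a cut vertex either.

I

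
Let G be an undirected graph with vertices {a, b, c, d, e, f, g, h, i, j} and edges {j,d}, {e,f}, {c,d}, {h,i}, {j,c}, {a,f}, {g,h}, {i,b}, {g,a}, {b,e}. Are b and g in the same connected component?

Yes

From b we can reach a, b, e, f, g, h, i, which includes g.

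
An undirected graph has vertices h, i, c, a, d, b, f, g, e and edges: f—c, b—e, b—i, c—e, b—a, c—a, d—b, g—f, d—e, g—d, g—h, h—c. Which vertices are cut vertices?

b

Removing b increases the component count from 1 to 2, so b is a cut vertex.
By contrast removing f leaves 1 component; it is not a cut vertex. No other vertex is a cut vertex either.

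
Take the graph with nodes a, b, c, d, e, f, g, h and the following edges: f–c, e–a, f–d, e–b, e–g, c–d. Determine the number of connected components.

3

h is isolated — a component by itself.
Starting from c we can reach c, d, f. That is one component of size 3.
Starting from a we can reach a, b, e, g. That is one component of size 4.
Total: 3 components.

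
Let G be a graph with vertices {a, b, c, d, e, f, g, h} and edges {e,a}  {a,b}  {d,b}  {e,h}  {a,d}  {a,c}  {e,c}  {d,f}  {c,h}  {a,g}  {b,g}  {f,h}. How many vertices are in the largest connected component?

Starting from a we can reach a, b, c, d, e, f, g, h. That is one component of size 8.
The largest has 8 vertices.

8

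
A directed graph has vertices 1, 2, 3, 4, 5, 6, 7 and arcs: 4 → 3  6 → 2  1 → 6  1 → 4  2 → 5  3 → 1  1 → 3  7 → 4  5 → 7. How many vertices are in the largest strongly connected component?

7

{1, 2, 3, 4, 5, 6, 7} are all mutually reachable — one SCC of size 7.
The largest has 7 vertices.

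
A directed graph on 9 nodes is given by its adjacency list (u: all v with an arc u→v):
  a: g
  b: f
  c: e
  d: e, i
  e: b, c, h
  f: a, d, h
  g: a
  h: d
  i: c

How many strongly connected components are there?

{b, c, d, e, f, h, i} are all mutually reachable — one SCC of size 7.
{a, g} are all mutually reachable — one SCC of size 2.
That gives 2 strongly connected components.

2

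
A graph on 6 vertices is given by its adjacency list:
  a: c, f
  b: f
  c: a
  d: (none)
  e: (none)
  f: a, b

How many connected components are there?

e is isolated — a component by itself.
d is isolated — a component by itself.
Starting from a we can reach a, b, c, f. That is one component of size 4.
Total: 3 components.

3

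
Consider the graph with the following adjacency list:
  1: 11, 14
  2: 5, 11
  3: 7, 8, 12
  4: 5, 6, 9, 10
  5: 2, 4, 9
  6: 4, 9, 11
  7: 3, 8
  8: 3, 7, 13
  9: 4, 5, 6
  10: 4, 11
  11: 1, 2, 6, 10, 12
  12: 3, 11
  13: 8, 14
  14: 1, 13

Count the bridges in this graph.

0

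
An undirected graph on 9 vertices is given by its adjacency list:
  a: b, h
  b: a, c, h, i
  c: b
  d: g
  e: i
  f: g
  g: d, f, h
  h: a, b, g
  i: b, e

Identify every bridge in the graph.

b-c, b-i, d-g, e-i, f-g, g-h

The edges on the cycle b-h-a-b are not bridges since each lies on that cycle.
But removing h-g disconnects h from g; removing g-d disconnects g from d; removing b-c disconnects b from c; removing b-i disconnects b from i — these are bridges.
In total 6 edges are bridges.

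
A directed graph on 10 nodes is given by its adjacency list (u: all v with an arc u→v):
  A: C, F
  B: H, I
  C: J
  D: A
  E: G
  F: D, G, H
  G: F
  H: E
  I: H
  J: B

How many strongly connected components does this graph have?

1

{A, B, C, D, E, F, G, H, I, J} are all mutually reachable — one SCC of size 10.
That gives 1 strongly connected component.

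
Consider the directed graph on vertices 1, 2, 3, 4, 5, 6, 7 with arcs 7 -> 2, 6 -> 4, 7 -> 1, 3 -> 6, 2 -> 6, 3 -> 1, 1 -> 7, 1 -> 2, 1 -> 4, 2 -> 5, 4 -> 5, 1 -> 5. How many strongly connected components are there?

{1, 7} are all mutually reachable — one SCC of size 2.
{5} is an SCC by itself.
{2} is an SCC by itself.
{6} is an SCC by itself.
{3} is an SCC by itself.
(and 1 more singleton SCC)
That gives 6 strongly connected components.

6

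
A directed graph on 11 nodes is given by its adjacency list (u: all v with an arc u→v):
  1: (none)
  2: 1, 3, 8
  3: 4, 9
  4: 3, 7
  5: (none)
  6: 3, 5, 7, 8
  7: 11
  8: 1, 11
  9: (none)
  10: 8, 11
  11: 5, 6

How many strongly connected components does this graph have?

6

{3, 4, 6, 7, 8, 11} are all mutually reachable — one SCC of size 6.
{9} is an SCC by itself.
{2} is an SCC by itself.
{1} is an SCC by itself.
{5} is an SCC by itself.
(and 1 more singleton SCC)
That gives 6 strongly connected components.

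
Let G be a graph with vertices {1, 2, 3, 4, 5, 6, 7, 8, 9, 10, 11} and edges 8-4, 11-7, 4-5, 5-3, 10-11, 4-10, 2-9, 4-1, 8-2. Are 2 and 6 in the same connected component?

No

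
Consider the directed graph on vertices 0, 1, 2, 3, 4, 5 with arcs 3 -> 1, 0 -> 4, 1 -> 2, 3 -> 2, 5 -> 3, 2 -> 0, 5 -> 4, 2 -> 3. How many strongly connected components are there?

{1, 2, 3} are all mutually reachable — one SCC of size 3.
{4} is an SCC by itself.
{0} is an SCC by itself.
{5} is an SCC by itself.
That gives 4 strongly connected components.

4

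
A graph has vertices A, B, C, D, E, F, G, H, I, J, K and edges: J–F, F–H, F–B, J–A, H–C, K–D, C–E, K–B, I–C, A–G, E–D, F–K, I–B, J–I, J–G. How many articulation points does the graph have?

Removing J increases the component count from 1 to 2, so J is a cut vertex.
By contrast removing B leaves 1 component; it is not a cut vertex. No other vertex is a cut vertex either.

1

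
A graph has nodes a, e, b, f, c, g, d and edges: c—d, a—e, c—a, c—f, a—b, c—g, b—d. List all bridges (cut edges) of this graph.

The edges on the cycle c-a-b-d-c are not bridges since each lies on that cycle.
But removing a—e disconnects a from e; removing c—g disconnects c from g; removing c—f disconnects c from f — these are bridges.

a-e, c-f, c-g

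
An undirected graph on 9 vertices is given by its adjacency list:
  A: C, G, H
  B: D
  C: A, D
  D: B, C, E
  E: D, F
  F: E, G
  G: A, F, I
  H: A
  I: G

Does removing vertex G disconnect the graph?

Deleting G raises the number of components from 1 to 2, so G is a cut vertex.

Yes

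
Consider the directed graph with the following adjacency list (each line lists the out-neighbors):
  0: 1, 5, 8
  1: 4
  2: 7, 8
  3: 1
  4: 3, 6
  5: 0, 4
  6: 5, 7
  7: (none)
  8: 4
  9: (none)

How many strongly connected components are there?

4

{0, 1, 3, 4, 5, 6, 8} are all mutually reachable — one SCC of size 7.
{7} is an SCC by itself.
{9} is an SCC by itself.
{2} is an SCC by itself.
That gives 4 strongly connected components.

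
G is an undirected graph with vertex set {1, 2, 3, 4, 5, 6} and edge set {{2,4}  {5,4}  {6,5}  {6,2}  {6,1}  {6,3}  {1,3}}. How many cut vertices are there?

1

Removing 6 increases the component count from 1 to 2, so 6 is a cut vertex.
By contrast removing 1 leaves 1 component; it is not a cut vertex. No other vertex is a cut vertex either.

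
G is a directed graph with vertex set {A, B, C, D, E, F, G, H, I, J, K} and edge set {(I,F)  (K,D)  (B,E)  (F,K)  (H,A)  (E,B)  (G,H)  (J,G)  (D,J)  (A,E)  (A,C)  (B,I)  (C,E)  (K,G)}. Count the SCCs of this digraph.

1

{A, B, C, D, E, F, G, H, I, J, K} are all mutually reachable — one SCC of size 11.
That gives 1 strongly connected component.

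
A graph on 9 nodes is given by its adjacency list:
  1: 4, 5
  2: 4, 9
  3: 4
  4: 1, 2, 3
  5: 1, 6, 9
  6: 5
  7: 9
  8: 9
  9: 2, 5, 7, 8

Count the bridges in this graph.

4

The edges on the cycle 5-9-2-4-1-5 are not bridges since each lies on that cycle.
But removing 8-9 disconnects 8 from 9; removing 9-7 disconnects 9 from 7; removing 5-6 disconnects 5 from 6; removing 4-3 disconnects 4 from 3 — these are bridges.
That makes 4 bridges.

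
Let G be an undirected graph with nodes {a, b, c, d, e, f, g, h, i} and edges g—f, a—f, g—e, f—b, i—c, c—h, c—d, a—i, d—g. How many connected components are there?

Starting from a we can reach a, b, c, d, e, f, g, h, i. That is one component of size 9.
Total: 1 component.

1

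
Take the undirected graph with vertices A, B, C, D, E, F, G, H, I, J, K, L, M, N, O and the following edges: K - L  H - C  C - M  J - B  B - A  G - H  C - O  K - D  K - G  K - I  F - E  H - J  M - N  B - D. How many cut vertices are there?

Removing B increases the component count from 2 to 3, so B is a cut vertex.
Removing C increases the component count from 2 to 4, so C is a cut vertex.
Removing H increases the component count from 2 to 3, so H is a cut vertex.
Likewise K, M are cut vertices.
By contrast removing E leaves 2 components; it is not a cut vertex. No other vertex is a cut vertex either.

5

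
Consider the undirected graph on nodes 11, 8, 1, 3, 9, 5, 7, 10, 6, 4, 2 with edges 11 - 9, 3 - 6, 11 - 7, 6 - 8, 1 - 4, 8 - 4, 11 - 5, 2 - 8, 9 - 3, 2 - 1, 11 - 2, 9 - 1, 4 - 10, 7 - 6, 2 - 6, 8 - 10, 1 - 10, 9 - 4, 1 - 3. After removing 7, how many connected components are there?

1

With 7 gone, the remaining components are: {1, 2, 3, 4, 5, 6, 8, 9, 10, 11}.
That is 1 component.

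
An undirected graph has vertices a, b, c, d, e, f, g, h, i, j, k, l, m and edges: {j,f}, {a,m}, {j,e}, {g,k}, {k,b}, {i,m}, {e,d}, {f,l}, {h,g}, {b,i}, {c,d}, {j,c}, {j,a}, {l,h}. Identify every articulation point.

j

Removing j increases the component count from 1 to 2, so j is a cut vertex.
By contrast removing l leaves 1 component; it is not a cut vertex. No other vertex is a cut vertex either.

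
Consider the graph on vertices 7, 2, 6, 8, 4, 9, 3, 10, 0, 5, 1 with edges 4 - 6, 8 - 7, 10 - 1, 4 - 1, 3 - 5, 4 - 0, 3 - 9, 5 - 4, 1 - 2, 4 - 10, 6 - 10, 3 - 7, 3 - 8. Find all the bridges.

The edges on the cycle 4-6-10-1-4 are not bridges since each lies on that cycle.
But removing 2 - 1 disconnects 2 from 1; removing 4 - 5 disconnects 4 from 5; removing 3 - 5 disconnects 3 from 5; removing 3 - 9 disconnects 3 from 9 — these are bridges.
In total 5 edges are bridges.

0-4, 1-2, 3-5, 3-9, 4-5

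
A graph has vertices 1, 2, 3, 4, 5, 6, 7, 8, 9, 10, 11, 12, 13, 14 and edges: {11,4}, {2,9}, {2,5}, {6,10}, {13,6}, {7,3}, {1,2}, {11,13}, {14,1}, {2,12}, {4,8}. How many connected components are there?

3

Starting from 3 we can reach 3, 7. That is one component of size 2.
Starting from 1 we can reach 1, 2, 5, 9, 12, 14. That is one component of size 6.
Starting from 4 we can reach 4, 6, 8, 10, 11, 13. That is one component of size 6.
Total: 3 components.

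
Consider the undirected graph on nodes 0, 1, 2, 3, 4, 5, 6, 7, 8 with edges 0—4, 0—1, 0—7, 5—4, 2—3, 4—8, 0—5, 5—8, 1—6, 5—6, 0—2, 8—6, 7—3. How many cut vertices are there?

1

Removing 0 increases the component count from 1 to 2, so 0 is a cut vertex.
By contrast removing 7 leaves 1 component; it is not a cut vertex. No other vertex is a cut vertex either.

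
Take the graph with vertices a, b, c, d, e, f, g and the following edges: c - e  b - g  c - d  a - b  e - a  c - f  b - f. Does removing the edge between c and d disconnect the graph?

Yes

Removing c - d leaves no path between c and d: the component count goes from 1 to 2. So it is a bridge.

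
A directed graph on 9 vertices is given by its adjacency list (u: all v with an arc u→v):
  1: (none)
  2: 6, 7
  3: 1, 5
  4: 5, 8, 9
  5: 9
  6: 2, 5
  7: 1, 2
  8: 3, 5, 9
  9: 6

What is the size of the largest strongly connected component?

5

{2, 5, 6, 7, 9} are all mutually reachable — one SCC of size 5.
{1} is an SCC by itself.
{4} is an SCC by itself.
{8} is an SCC by itself.
{3} is an SCC by itself.
The largest has 5 vertices.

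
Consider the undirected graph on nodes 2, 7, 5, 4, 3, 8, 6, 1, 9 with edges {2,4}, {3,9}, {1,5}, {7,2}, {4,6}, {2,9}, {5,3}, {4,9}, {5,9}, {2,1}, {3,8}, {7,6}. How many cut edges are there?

The edges on the cycle 2-1-5-3-9-4-2 are not bridges since each lies on that cycle.
But removing 8-3 disconnects 8 from 3 — this is a bridge.

1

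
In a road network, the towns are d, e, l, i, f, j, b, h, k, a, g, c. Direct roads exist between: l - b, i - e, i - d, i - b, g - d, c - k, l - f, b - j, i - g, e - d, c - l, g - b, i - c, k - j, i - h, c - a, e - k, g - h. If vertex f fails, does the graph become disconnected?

Deleting f leaves 1 component (was 1), so f is not a cut vertex.

No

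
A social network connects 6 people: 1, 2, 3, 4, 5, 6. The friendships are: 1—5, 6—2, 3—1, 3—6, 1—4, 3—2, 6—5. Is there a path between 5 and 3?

Yes

From 5 we can reach 1, 2, 3, 4, 5, 6, which includes 3.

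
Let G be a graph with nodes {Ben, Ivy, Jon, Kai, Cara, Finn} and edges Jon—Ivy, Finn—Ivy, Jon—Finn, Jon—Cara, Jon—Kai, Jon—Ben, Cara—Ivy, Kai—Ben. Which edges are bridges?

none

The edges on the cycle Jon-Kai-Ben-Jon are not bridges since each lies on that cycle.
Every edge lies on some cycle, so there are no bridges.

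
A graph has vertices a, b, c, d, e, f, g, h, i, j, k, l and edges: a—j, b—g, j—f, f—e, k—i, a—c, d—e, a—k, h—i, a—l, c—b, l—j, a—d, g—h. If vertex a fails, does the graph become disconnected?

Deleting a raises the number of components from 1 to 2, so a is a cut vertex.

Yes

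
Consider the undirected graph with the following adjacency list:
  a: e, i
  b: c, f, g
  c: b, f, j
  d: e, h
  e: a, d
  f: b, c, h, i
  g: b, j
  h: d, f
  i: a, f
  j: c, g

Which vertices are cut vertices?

f

Removing f increases the component count from 1 to 2, so f is a cut vertex.
By contrast removing g leaves 1 component; it is not a cut vertex. No other vertex is a cut vertex either.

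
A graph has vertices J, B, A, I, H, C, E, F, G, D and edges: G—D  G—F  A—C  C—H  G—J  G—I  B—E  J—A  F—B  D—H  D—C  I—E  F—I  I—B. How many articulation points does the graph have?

1

Removing G increases the component count from 1 to 2, so G is a cut vertex.
By contrast removing E leaves 1 component; it is not a cut vertex. No other vertex is a cut vertex either.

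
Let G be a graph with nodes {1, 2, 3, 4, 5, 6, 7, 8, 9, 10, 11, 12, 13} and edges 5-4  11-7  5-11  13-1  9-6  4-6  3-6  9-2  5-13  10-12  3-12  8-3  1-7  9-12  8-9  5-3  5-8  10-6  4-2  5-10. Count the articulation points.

Removing 5 increases the component count from 1 to 2, so 5 is a cut vertex.
By contrast removing 8 leaves 1 component; it is not a cut vertex. No other vertex is a cut vertex either.

1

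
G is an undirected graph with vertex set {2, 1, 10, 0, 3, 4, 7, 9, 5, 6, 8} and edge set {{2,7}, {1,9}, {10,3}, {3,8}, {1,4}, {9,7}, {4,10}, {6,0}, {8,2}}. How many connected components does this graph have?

5 is isolated — a component by itself.
Starting from 0 we can reach 0, 6. That is one component of size 2.
Starting from 1 we can reach 1, 2, 3, 4, 7, 8, 9, 10. That is one component of size 8.
Total: 3 components.

3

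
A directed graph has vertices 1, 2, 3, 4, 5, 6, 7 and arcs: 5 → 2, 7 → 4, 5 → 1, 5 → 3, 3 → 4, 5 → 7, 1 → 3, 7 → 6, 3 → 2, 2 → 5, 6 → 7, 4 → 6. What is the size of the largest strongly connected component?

4

{1, 2, 3, 5} are all mutually reachable — one SCC of size 4.
{4, 6, 7} are all mutually reachable — one SCC of size 3.
The largest has 4 vertices.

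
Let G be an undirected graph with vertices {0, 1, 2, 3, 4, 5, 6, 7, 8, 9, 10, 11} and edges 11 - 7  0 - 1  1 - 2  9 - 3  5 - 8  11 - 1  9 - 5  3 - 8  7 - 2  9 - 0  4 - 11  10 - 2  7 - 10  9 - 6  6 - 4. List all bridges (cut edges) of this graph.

none

The edges on the cycle 9-3-8-5-9 are not bridges since each lies on that cycle.
Every edge lies on some cycle, so there are no bridges.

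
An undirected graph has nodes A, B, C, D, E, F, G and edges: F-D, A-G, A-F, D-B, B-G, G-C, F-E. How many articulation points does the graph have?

2

Removing F increases the component count from 1 to 2, so F is a cut vertex.
Removing G increases the component count from 1 to 2, so G is a cut vertex.
By contrast removing C leaves 1 component; it is not a cut vertex. No other vertex is a cut vertex either.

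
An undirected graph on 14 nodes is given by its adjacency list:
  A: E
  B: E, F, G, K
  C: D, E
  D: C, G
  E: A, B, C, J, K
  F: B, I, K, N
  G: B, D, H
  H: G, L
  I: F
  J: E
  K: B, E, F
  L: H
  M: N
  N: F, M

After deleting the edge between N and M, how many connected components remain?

2

Before removal there is 1 component.
N-M is a bridge — removing it separates N's side from M's side.
After removal: 2 components.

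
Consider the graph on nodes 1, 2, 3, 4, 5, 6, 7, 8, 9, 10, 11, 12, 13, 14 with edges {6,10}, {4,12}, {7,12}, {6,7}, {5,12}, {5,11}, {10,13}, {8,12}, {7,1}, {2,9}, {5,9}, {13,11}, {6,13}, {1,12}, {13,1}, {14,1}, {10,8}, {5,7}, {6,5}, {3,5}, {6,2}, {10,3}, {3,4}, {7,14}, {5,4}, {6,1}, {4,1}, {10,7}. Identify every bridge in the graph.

none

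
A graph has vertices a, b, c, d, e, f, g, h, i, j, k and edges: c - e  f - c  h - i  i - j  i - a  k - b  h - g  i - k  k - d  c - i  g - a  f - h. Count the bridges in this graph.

5

The edges on the cycle h-i-a-g-h are not bridges since each lies on that cycle.
But removing k - i disconnects k from i; removing k - b disconnects k from b; removing j - i disconnects j from i; removing k - d disconnects k from d — these are bridges.
In total 5 edges are bridges.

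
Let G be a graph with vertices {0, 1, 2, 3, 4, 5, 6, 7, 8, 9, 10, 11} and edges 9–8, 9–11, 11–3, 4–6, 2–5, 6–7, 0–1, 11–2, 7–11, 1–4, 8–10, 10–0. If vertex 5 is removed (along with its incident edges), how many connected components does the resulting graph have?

1

With 5 gone, the remaining components are: {0, 1, 2, 3, 4, 6, 7, 8, 9, 10, 11}.
That is 1 component.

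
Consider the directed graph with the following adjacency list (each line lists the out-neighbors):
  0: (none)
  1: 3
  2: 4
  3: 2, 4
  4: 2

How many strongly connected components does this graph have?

{2, 4} are all mutually reachable — one SCC of size 2.
{3} is an SCC by itself.
{0} is an SCC by itself.
{1} is an SCC by itself.
That gives 4 strongly connected components.

4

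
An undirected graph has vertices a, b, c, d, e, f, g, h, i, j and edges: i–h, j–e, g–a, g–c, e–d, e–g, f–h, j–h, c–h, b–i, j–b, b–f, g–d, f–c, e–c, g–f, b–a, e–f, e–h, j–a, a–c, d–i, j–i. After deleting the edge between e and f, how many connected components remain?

e and f are still connected via e-g-f, so the component count stays at 1.

1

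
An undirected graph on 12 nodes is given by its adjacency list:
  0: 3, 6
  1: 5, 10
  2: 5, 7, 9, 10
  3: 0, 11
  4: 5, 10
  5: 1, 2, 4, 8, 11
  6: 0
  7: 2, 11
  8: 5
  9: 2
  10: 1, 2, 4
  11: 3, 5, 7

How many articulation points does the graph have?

Removing 0 increases the component count from 1 to 2, so 0 is a cut vertex.
Removing 2 increases the component count from 1 to 2, so 2 is a cut vertex.
Removing 3 increases the component count from 1 to 2, so 3 is a cut vertex.
Likewise 5, 11 are cut vertices.
By contrast removing 4 leaves 1 component; it is not a cut vertex. No other vertex is a cut vertex either.

5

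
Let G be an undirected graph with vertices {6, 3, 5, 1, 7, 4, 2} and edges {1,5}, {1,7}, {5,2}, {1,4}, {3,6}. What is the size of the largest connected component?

Starting from 3 we can reach 3, 6. That is one component of size 2.
Starting from 1 we can reach 1, 2, 4, 5, 7. That is one component of size 5.
The largest has 5 vertices.

5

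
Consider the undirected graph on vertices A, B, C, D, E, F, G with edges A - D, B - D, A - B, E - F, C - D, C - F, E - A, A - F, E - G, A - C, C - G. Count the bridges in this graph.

0

The edges on the cycle A-B-D-C-A are not bridges since each lies on that cycle.
Every edge lies on some cycle, so there are no bridges.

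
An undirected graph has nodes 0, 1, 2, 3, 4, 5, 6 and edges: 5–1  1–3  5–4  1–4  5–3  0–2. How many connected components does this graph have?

3

6 is isolated — a component by itself.
Starting from 0 we can reach 0, 2. That is one component of size 2.
Starting from 1 we can reach 1, 3, 4, 5. That is one component of size 4.
Total: 3 components.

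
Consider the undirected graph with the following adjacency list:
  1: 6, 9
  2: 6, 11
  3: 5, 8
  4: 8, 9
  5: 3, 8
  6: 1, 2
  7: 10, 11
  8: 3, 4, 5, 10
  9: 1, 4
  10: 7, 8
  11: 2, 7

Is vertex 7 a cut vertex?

No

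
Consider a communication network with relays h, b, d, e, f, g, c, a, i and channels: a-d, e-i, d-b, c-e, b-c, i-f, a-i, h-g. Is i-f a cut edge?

Yes

Removing i-f leaves no path between i and f: the component count goes from 2 to 3. So it is a bridge.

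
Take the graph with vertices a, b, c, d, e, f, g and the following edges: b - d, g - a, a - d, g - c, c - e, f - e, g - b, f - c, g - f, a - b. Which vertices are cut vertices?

g

Removing g increases the component count from 1 to 2, so g is a cut vertex.
By contrast removing f leaves 1 component; it is not a cut vertex. No other vertex is a cut vertex either.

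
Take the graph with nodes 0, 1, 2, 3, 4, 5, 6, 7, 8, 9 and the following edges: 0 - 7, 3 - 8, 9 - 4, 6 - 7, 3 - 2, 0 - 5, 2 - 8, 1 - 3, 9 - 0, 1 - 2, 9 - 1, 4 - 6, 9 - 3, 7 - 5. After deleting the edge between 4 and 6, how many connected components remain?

1

4 and 6 are still connected via 4-9-0-7-6, so the component count stays at 1.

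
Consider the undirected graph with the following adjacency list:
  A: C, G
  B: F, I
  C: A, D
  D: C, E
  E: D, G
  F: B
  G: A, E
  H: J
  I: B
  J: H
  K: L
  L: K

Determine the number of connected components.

4

Starting from H we can reach H, J. That is one component of size 2.
Starting from K we can reach K, L. That is one component of size 2.
Starting from B we can reach B, F, I. That is one component of size 3.
Starting from A we can reach A, C, D, E, G. That is one component of size 5.
Total: 4 components.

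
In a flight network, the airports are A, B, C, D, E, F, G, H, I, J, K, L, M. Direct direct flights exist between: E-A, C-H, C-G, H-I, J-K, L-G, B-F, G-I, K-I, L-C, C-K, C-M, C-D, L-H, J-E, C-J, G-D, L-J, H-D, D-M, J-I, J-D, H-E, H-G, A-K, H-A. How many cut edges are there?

1

The edges on the cycle L-C-K-J-L are not bridges since each lies on that cycle.
But removing B-F disconnects B from F — this is a bridge.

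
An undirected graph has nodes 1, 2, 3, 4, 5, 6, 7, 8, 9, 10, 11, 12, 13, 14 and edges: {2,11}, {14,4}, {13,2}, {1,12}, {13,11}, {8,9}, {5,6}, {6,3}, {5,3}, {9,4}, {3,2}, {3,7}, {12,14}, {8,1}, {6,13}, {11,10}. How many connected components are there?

2

Starting from 1 we can reach 1, 4, 8, 9, 12, 14. That is one component of size 6.
Starting from 2 we can reach 2, 3, 5, 6, 7, 10, 11, 13. That is one component of size 8.
Total: 2 components.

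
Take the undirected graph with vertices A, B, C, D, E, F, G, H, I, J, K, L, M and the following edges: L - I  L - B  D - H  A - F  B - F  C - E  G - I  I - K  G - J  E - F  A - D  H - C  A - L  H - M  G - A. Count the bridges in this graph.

The edges on the cycle A-L-B-F-A are not bridges since each lies on that cycle.
But removing J - G disconnects J from G; removing H - M disconnects H from M; removing I - K disconnects I from K — these are bridges.
That makes 3 bridges.

3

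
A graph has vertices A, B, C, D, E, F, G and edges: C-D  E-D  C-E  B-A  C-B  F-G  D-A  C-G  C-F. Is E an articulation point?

No

Deleting E leaves 1 component (was 1) (its neighbors C, D remain connected to each other), so E is not a cut vertex.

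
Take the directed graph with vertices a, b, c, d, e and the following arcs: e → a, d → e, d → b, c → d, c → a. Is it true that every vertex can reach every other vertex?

No

There is no directed path from b to c, so the graph is not strongly connected.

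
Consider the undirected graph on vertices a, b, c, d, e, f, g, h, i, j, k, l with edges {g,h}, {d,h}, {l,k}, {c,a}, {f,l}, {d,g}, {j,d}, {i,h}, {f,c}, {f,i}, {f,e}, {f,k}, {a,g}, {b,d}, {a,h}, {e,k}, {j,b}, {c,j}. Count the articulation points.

1

Removing f increases the component count from 1 to 2, so f is a cut vertex.
By contrast removing l leaves 1 component; it is not a cut vertex. No other vertex is a cut vertex either.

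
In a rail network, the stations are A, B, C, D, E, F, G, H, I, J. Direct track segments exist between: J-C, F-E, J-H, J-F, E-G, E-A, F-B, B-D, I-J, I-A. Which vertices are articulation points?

B, E, F, J

Removing B increases the component count from 1 to 2, so B is a cut vertex.
Removing E increases the component count from 1 to 2, so E is a cut vertex.
Removing F increases the component count from 1 to 2, so F is a cut vertex.
Likewise J is a cut vertex.
By contrast removing G leaves 1 component; it is not a cut vertex. No other vertex is a cut vertex either.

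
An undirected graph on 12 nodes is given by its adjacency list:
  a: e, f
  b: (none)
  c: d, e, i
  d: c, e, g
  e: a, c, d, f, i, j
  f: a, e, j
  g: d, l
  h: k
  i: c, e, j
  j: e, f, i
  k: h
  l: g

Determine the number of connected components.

b is isolated — a component by itself.
Starting from h we can reach h, k. That is one component of size 2.
Starting from a we can reach a, c, d, e, f, g, i, j, l. That is one component of size 9.
Total: 3 components.

3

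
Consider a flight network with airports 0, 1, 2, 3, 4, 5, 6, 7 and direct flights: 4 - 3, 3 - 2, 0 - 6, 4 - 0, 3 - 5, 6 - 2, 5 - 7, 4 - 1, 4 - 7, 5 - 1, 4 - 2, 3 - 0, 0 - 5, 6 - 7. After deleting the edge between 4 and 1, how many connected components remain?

4 and 1 are still connected via 4-3-5-1, so the component count stays at 1.

1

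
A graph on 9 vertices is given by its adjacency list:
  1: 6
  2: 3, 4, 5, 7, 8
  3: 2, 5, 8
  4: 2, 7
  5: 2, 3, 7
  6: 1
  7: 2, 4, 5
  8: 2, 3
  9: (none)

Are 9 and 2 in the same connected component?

No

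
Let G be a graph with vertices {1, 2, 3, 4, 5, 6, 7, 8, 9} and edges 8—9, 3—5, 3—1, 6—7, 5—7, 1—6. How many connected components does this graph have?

2 is isolated — a component by itself.
4 is isolated — a component by itself.
Starting from 8 we can reach 8, 9. That is one component of size 2.
Starting from 1 we can reach 1, 3, 5, 6, 7. That is one component of size 5.
Total: 4 components.

4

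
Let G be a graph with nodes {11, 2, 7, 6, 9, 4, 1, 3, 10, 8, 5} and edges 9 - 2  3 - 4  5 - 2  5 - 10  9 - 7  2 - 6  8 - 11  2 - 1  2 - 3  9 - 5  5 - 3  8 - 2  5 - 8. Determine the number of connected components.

Starting from 1 we can reach 1, 2, 3, 4, 5, 6, 7, 8, 9, 10, 11. That is one component of size 11.
Total: 1 component.

1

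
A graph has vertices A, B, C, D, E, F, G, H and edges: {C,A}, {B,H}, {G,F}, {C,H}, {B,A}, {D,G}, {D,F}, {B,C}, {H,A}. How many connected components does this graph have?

3

E is isolated — a component by itself.
Starting from D we can reach D, F, G. That is one component of size 3.
Starting from A we can reach A, B, C, H. That is one component of size 4.
Total: 3 components.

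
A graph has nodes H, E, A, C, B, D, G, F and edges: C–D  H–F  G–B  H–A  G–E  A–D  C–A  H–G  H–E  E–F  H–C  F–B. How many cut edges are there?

The edges on the cycle H-G-B-F-H are not bridges since each lies on that cycle.
Every edge lies on some cycle, so there are no bridges.

0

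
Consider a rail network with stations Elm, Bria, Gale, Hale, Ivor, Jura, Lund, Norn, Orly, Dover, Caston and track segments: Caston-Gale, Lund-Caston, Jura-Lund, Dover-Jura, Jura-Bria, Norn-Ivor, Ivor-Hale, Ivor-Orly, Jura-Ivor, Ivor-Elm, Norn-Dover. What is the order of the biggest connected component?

Starting from Elm we can reach Elm, Bria, Gale, Hale, Ivor, Jura, Lund, Norn, Orly, Dover, Caston. That is one component of size 11.
The largest has 11 vertices.

11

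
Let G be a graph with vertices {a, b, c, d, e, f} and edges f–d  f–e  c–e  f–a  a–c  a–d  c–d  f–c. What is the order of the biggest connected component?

b is isolated — a component by itself.
Starting from a we can reach a, c, d, e, f. That is one component of size 5.
The largest has 5 vertices.

5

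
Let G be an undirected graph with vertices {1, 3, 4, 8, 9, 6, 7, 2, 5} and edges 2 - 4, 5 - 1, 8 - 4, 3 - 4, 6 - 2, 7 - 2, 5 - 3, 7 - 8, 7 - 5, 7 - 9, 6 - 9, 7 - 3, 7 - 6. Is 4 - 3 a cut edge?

No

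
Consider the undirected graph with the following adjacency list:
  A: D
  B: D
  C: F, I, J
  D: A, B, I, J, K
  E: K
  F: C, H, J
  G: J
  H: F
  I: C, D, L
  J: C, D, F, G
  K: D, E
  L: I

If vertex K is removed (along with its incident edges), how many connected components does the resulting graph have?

2

With K gone, the remaining components are: {E}; {A, B, C, D, F, G, H, I, J, L}.
That is 2 components.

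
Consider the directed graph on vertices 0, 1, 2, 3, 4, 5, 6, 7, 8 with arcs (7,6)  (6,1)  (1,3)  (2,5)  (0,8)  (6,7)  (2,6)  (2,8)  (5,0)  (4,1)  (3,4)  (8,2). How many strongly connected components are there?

3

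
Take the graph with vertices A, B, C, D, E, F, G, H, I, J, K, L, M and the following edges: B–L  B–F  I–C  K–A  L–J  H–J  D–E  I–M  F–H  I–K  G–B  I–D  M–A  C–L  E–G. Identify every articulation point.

Removing I increases the component count from 1 to 2, so I is a cut vertex.
By contrast removing E leaves 1 component; it is not a cut vertex. No other vertex is a cut vertex either.

I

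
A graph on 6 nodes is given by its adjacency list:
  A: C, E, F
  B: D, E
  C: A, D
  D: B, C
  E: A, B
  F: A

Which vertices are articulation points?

Removing A increases the component count from 1 to 2, so A is a cut vertex.
By contrast removing D leaves 1 component; it is not a cut vertex. No other vertex is a cut vertex either.

A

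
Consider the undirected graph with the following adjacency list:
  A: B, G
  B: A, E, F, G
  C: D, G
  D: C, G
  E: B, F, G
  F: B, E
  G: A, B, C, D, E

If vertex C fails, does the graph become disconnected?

No

Deleting C leaves 1 component (was 1) (its neighbors D, G remain connected to each other), so C is not a cut vertex.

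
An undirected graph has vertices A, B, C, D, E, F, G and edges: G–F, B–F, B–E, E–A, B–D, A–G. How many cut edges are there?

1

The edges on the cycle B-E-A-G-F-B are not bridges since each lies on that cycle.
But removing B–D disconnects B from D — this is a bridge.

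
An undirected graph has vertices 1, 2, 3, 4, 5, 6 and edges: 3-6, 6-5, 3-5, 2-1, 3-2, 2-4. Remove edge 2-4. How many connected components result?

2

Before removal there is 1 component.
2-4 is a bridge — removing it separates 2's side from 4's side.
After removal: 2 components.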